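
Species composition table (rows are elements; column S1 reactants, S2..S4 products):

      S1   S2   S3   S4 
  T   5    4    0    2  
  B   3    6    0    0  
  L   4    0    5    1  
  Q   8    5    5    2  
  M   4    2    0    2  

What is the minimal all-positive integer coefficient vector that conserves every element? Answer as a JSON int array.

Coefficients: [2, 1, 1, 3]

T: 2·5 = 10 | 1·4+1·0+3·2 = 10
B: 2·3 = 6 | 1·6+1·0+3·0 = 6
L: 2·4 = 8 | 1·0+1·5+3·1 = 8
Q: 2·8 = 16 | 1·5+1·5+3·2 = 16
M: 2·4 = 8 | 1·2+1·0+3·2 = 8
gcd(2,1,1,3) = 1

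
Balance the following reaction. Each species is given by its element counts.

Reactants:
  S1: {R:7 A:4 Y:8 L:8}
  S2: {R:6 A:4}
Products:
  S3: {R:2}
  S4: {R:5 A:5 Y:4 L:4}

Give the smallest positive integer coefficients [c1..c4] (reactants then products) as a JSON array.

R: 2·7+3·6 = 32 | 6·2+4·5 = 32
A: 2·4+3·4 = 20 | 6·0+4·5 = 20
Y: 2·8+3·0 = 16 | 6·0+4·4 = 16
L: 2·8+3·0 = 16 | 6·0+4·4 = 16
gcd(2,3,6,4) = 1

Coefficients: [2, 3, 6, 4]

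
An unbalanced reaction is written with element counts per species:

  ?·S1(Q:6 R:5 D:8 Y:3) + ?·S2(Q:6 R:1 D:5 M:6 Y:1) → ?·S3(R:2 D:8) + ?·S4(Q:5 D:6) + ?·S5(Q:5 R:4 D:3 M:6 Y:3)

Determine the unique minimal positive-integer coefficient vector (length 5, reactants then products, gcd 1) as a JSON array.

Coefficients: [4, 6, 1, 6, 6]

Q: 4·6+6·6 = 60 | 1·0+6·5+6·5 = 60
R: 4·5+6·1 = 26 | 1·2+6·0+6·4 = 26
D: 4·8+6·5 = 62 | 1·8+6·6+6·3 = 62
M: 4·0+6·6 = 36 | 1·0+6·0+6·6 = 36
Y: 4·3+6·1 = 18 | 1·0+6·0+6·3 = 18
gcd(4,6,1,6,6) = 1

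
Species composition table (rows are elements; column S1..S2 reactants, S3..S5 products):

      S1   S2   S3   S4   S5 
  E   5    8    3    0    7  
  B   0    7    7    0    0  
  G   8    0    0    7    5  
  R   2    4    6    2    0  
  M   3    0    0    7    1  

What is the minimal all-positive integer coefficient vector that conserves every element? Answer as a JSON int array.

Coefficients: [4, 3, 3, 1, 5]

E: 4·5+3·8 = 44 | 3·3+1·0+5·7 = 44
B: 4·0+3·7 = 21 | 3·7+1·0+5·0 = 21
G: 4·8+3·0 = 32 | 3·0+1·7+5·5 = 32
R: 4·2+3·4 = 20 | 3·6+1·2+5·0 = 20
M: 4·3+3·0 = 12 | 3·0+1·7+5·1 = 12
gcd(4,3,3,1,5) = 1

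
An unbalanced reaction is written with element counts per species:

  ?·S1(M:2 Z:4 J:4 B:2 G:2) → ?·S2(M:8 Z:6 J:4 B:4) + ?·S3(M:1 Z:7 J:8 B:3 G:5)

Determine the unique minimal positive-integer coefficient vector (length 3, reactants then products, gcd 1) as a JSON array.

Coefficients: [5, 1, 2]

M: 5·2 = 10 | 1·8+2·1 = 10
Z: 5·4 = 20 | 1·6+2·7 = 20
J: 5·4 = 20 | 1·4+2·8 = 20
B: 5·2 = 10 | 1·4+2·3 = 10
G: 5·2 = 10 | 1·0+2·5 = 10
gcd(5,1,2) = 1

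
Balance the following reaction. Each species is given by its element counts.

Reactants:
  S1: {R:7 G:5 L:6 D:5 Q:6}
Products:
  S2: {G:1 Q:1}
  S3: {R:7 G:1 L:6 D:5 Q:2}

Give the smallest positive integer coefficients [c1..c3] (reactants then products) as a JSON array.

Coefficients: [1, 4, 1]

R: 1·7 = 7 | 4·0+1·7 = 7
G: 1·5 = 5 | 4·1+1·1 = 5
L: 1·6 = 6 | 4·0+1·6 = 6
D: 1·5 = 5 | 4·0+1·5 = 5
Q: 1·6 = 6 | 4·1+1·2 = 6
gcd(1,4,1) = 1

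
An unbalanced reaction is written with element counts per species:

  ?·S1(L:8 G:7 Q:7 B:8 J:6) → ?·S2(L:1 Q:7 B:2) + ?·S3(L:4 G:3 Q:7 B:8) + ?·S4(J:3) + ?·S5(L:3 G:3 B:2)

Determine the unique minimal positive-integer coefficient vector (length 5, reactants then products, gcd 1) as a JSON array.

L: 3·8 = 24 | 2·1+1·4+6·0+6·3 = 24
G: 3·7 = 21 | 2·0+1·3+6·0+6·3 = 21
Q: 3·7 = 21 | 2·7+1·7+6·0+6·0 = 21
B: 3·8 = 24 | 2·2+1·8+6·0+6·2 = 24
J: 3·6 = 18 | 2·0+1·0+6·3+6·0 = 18
gcd(3,2,1,6,6) = 1

Coefficients: [3, 2, 1, 6, 6]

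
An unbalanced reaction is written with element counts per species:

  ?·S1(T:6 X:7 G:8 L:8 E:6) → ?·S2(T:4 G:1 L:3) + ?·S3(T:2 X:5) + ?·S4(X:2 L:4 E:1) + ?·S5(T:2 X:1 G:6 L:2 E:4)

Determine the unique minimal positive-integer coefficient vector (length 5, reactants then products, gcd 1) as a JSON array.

Coefficients: [4, 2, 3, 4, 5]

T: 4·6 = 24 | 2·4+3·2+4·0+5·2 = 24
X: 4·7 = 28 | 2·0+3·5+4·2+5·1 = 28
G: 4·8 = 32 | 2·1+3·0+4·0+5·6 = 32
L: 4·8 = 32 | 2·3+3·0+4·4+5·2 = 32
E: 4·6 = 24 | 2·0+3·0+4·1+5·4 = 24
gcd(4,2,3,4,5) = 1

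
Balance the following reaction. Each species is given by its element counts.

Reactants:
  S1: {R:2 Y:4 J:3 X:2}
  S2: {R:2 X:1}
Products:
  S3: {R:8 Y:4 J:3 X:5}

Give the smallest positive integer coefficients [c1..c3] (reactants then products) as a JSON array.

R: 1·2+3·2 = 8 | 1·8 = 8
Y: 1·4+3·0 = 4 | 1·4 = 4
J: 1·3+3·0 = 3 | 1·3 = 3
X: 1·2+3·1 = 5 | 1·5 = 5
gcd(1,3,1) = 1

Coefficients: [1, 3, 1]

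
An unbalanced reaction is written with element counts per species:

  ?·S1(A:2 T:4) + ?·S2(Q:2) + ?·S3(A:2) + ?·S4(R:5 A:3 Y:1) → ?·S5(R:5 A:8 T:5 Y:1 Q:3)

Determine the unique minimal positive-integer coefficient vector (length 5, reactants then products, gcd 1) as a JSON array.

R: 5·0+6·0+5·0+4·5 = 20 | 4·5 = 20
A: 5·2+6·0+5·2+4·3 = 32 | 4·8 = 32
T: 5·4+6·0+5·0+4·0 = 20 | 4·5 = 20
Y: 5·0+6·0+5·0+4·1 = 4 | 4·1 = 4
Q: 5·0+6·2+5·0+4·0 = 12 | 4·3 = 12
gcd(5,6,5,4,4) = 1

Coefficients: [5, 6, 5, 4, 4]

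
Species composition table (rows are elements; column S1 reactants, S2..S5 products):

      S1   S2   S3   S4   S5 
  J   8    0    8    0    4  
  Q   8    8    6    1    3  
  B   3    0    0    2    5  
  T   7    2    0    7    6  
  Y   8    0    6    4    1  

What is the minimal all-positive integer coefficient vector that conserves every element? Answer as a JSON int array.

Coefficients: [6, 1, 5, 4, 2]

J: 6·8 = 48 | 1·0+5·8+4·0+2·4 = 48
Q: 6·8 = 48 | 1·8+5·6+4·1+2·3 = 48
B: 6·3 = 18 | 1·0+5·0+4·2+2·5 = 18
T: 6·7 = 42 | 1·2+5·0+4·7+2·6 = 42
Y: 6·8 = 48 | 1·0+5·6+4·4+2·1 = 48
gcd(6,1,5,4,2) = 1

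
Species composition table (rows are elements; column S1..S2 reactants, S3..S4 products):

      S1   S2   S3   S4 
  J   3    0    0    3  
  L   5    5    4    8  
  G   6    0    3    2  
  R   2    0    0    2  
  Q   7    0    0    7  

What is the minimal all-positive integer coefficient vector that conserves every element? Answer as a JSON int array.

J: 3·3+5·0 = 9 | 4·0+3·3 = 9
L: 3·5+5·5 = 40 | 4·4+3·8 = 40
G: 3·6+5·0 = 18 | 4·3+3·2 = 18
R: 3·2+5·0 = 6 | 4·0+3·2 = 6
Q: 3·7+5·0 = 21 | 4·0+3·7 = 21
gcd(3,5,4,3) = 1

Coefficients: [3, 5, 4, 3]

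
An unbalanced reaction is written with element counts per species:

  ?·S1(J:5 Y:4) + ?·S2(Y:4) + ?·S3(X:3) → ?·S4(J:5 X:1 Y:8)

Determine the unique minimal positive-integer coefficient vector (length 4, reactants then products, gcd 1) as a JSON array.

J: 3·5+3·0+1·0 = 15 | 3·5 = 15
X: 3·0+3·0+1·3 = 3 | 3·1 = 3
Y: 3·4+3·4+1·0 = 24 | 3·8 = 24
gcd(3,3,1,3) = 1

Coefficients: [3, 3, 1, 3]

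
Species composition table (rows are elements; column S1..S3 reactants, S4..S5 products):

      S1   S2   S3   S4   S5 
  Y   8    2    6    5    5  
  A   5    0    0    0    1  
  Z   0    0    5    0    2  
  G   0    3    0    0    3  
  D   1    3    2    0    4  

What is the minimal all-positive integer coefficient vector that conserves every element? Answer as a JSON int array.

Coefficients: [1, 5, 2, 1, 5]

Y: 1·8+5·2+2·6 = 30 | 1·5+5·5 = 30
A: 1·5+5·0+2·0 = 5 | 1·0+5·1 = 5
Z: 1·0+5·0+2·5 = 10 | 1·0+5·2 = 10
G: 1·0+5·3+2·0 = 15 | 1·0+5·3 = 15
D: 1·1+5·3+2·2 = 20 | 1·0+5·4 = 20
gcd(1,5,2,1,5) = 1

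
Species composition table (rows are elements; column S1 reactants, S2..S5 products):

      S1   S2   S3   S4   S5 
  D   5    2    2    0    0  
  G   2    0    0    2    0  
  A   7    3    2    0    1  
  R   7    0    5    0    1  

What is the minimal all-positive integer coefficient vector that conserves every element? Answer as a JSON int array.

Coefficients: [4, 5, 5, 4, 3]

D: 4·5 = 20 | 5·2+5·2+4·0+3·0 = 20
G: 4·2 = 8 | 5·0+5·0+4·2+3·0 = 8
A: 4·7 = 28 | 5·3+5·2+4·0+3·1 = 28
R: 4·7 = 28 | 5·0+5·5+4·0+3·1 = 28
gcd(4,5,5,4,3) = 1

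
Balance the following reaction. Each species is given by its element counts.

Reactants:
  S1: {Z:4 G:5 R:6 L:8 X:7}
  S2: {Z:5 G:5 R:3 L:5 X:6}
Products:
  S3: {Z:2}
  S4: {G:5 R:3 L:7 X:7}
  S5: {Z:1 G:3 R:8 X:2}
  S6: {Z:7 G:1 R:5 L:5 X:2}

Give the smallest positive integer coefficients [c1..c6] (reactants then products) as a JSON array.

Z: 5·4+1·5 = 25 | 5·2+5·0+1·1+2·7 = 25
G: 5·5+1·5 = 30 | 5·0+5·5+1·3+2·1 = 30
R: 5·6+1·3 = 33 | 5·0+5·3+1·8+2·5 = 33
L: 5·8+1·5 = 45 | 5·0+5·7+1·0+2·5 = 45
X: 5·7+1·6 = 41 | 5·0+5·7+1·2+2·2 = 41
gcd(5,1,5,5,1,2) = 1

Coefficients: [5, 1, 5, 5, 1, 2]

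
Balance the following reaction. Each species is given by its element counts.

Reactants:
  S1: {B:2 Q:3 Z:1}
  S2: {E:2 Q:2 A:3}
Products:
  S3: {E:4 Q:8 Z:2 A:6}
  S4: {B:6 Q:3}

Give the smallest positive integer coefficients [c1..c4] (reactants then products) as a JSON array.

Coefficients: [6, 6, 3, 2]

E: 6·0+6·2 = 12 | 3·4+2·0 = 12
B: 6·2+6·0 = 12 | 3·0+2·6 = 12
Q: 6·3+6·2 = 30 | 3·8+2·3 = 30
Z: 6·1+6·0 = 6 | 3·2+2·0 = 6
A: 6·0+6·3 = 18 | 3·6+2·0 = 18
gcd(6,6,3,2) = 1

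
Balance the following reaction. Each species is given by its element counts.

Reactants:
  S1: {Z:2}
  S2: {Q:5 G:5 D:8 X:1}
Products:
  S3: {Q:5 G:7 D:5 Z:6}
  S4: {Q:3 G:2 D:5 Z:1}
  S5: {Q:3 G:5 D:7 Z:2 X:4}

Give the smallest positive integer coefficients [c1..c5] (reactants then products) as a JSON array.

Q: 6·0+4·5 = 20 | 1·5+4·3+1·3 = 20
G: 6·0+4·5 = 20 | 1·7+4·2+1·5 = 20
D: 6·0+4·8 = 32 | 1·5+4·5+1·7 = 32
Z: 6·2+4·0 = 12 | 1·6+4·1+1·2 = 12
X: 6·0+4·1 = 4 | 1·0+4·0+1·4 = 4
gcd(6,4,1,4,1) = 1

Coefficients: [6, 4, 1, 4, 1]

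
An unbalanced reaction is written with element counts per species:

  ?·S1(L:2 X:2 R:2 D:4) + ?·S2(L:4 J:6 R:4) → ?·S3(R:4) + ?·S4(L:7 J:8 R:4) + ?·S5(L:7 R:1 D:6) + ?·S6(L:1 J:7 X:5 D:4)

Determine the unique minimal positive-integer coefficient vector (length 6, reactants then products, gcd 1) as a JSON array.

L: 5·2+5·4 = 30 | 5·0+2·7+2·7+2·1 = 30
J: 5·0+5·6 = 30 | 5·0+2·8+2·0+2·7 = 30
X: 5·2+5·0 = 10 | 5·0+2·0+2·0+2·5 = 10
R: 5·2+5·4 = 30 | 5·4+2·4+2·1+2·0 = 30
D: 5·4+5·0 = 20 | 5·0+2·0+2·6+2·4 = 20
gcd(5,5,5,2,2,2) = 1

Coefficients: [5, 5, 5, 2, 2, 2]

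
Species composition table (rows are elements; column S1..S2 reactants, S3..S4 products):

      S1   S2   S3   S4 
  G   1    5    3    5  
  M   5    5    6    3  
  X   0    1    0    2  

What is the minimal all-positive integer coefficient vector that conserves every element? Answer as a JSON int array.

Coefficients: [1, 2, 2, 1]

G: 1·1+2·5 = 11 | 2·3+1·5 = 11
M: 1·5+2·5 = 15 | 2·6+1·3 = 15
X: 1·0+2·1 = 2 | 2·0+1·2 = 2
gcd(1,2,2,1) = 1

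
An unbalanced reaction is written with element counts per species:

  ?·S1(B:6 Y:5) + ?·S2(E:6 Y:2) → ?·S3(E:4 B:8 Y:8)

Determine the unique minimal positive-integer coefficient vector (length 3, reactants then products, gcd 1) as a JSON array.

Coefficients: [4, 2, 3]

E: 4·0+2·6 = 12 | 3·4 = 12
B: 4·6+2·0 = 24 | 3·8 = 24
Y: 4·5+2·2 = 24 | 3·8 = 24
gcd(4,2,3) = 1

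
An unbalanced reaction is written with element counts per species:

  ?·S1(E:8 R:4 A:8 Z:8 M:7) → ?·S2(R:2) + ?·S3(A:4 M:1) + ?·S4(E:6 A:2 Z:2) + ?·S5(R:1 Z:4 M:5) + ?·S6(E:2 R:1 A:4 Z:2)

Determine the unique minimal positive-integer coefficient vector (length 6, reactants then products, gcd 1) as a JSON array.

Coefficients: [5, 6, 5, 6, 6, 2]

E: 5·8 = 40 | 6·0+5·0+6·6+6·0+2·2 = 40
R: 5·4 = 20 | 6·2+5·0+6·0+6·1+2·1 = 20
A: 5·8 = 40 | 6·0+5·4+6·2+6·0+2·4 = 40
Z: 5·8 = 40 | 6·0+5·0+6·2+6·4+2·2 = 40
M: 5·7 = 35 | 6·0+5·1+6·0+6·5+2·0 = 35
gcd(5,6,5,6,6,2) = 1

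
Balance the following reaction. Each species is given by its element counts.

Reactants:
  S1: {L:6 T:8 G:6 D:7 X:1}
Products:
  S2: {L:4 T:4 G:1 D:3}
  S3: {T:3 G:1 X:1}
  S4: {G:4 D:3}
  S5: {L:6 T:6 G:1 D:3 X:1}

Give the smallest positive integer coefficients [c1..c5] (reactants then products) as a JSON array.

L: 3·6 = 18 | 3·4+2·0+3·0+1·6 = 18
T: 3·8 = 24 | 3·4+2·3+3·0+1·6 = 24
G: 3·6 = 18 | 3·1+2·1+3·4+1·1 = 18
D: 3·7 = 21 | 3·3+2·0+3·3+1·3 = 21
X: 3·1 = 3 | 3·0+2·1+3·0+1·1 = 3
gcd(3,3,2,3,1) = 1

Coefficients: [3, 3, 2, 3, 1]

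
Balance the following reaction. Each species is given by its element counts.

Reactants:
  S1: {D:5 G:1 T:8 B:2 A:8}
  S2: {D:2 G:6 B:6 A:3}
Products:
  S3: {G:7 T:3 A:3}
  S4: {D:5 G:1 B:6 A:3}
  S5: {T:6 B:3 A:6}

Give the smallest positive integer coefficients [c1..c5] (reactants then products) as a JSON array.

D: 3·5+5·2 = 25 | 4·0+5·5+2·0 = 25
G: 3·1+5·6 = 33 | 4·7+5·1+2·0 = 33
T: 3·8+5·0 = 24 | 4·3+5·0+2·6 = 24
B: 3·2+5·6 = 36 | 4·0+5·6+2·3 = 36
A: 3·8+5·3 = 39 | 4·3+5·3+2·6 = 39
gcd(3,5,4,5,2) = 1

Coefficients: [3, 5, 4, 5, 2]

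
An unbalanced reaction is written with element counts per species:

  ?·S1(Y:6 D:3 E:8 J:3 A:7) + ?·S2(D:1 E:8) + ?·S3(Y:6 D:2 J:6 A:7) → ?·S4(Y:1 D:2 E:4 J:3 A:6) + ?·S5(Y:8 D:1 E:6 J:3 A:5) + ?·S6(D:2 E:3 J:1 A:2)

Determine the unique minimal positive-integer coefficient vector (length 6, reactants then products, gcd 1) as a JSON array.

Y: 5·6+2·0+2·6 = 42 | 2·1+5·8+6·0 = 42
D: 5·3+2·1+2·2 = 21 | 2·2+5·1+6·2 = 21
E: 5·8+2·8+2·0 = 56 | 2·4+5·6+6·3 = 56
J: 5·3+2·0+2·6 = 27 | 2·3+5·3+6·1 = 27
A: 5·7+2·0+2·7 = 49 | 2·6+5·5+6·2 = 49
gcd(5,2,2,2,5,6) = 1

Coefficients: [5, 2, 2, 2, 5, 6]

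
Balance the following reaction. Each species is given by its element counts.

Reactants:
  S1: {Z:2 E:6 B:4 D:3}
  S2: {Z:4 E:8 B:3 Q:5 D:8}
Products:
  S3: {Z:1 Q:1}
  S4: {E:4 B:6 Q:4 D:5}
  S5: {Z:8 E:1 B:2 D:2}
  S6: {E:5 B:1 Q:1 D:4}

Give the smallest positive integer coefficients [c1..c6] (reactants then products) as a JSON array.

Coefficients: [1, 3, 6, 1, 1, 5]

Z: 1·2+3·4 = 14 | 6·1+1·0+1·8+5·0 = 14
E: 1·6+3·8 = 30 | 6·0+1·4+1·1+5·5 = 30
B: 1·4+3·3 = 13 | 6·0+1·6+1·2+5·1 = 13
Q: 1·0+3·5 = 15 | 6·1+1·4+1·0+5·1 = 15
D: 1·3+3·8 = 27 | 6·0+1·5+1·2+5·4 = 27
gcd(1,3,6,1,1,5) = 1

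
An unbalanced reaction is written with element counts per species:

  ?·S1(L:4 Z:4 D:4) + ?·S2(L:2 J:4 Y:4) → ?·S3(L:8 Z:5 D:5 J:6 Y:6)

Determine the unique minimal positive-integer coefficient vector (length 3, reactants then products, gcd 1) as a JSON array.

Coefficients: [5, 6, 4]

L: 5·4+6·2 = 32 | 4·8 = 32
Z: 5·4+6·0 = 20 | 4·5 = 20
D: 5·4+6·0 = 20 | 4·5 = 20
J: 5·0+6·4 = 24 | 4·6 = 24
Y: 5·0+6·4 = 24 | 4·6 = 24
gcd(5,6,4) = 1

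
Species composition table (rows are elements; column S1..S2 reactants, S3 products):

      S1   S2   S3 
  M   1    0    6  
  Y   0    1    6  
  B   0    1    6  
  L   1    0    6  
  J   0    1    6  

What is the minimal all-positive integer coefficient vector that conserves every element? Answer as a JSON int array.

M: 6·1+6·0 = 6 | 1·6 = 6
Y: 6·0+6·1 = 6 | 1·6 = 6
B: 6·0+6·1 = 6 | 1·6 = 6
L: 6·1+6·0 = 6 | 1·6 = 6
J: 6·0+6·1 = 6 | 1·6 = 6
gcd(6,6,1) = 1

Coefficients: [6, 6, 1]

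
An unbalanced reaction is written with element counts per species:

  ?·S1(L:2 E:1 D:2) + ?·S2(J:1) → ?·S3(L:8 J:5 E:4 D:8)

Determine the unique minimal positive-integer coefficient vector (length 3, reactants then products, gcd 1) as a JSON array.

L: 4·2+5·0 = 8 | 1·8 = 8
J: 4·0+5·1 = 5 | 1·5 = 5
E: 4·1+5·0 = 4 | 1·4 = 4
D: 4·2+5·0 = 8 | 1·8 = 8
gcd(4,5,1) = 1

Coefficients: [4, 5, 1]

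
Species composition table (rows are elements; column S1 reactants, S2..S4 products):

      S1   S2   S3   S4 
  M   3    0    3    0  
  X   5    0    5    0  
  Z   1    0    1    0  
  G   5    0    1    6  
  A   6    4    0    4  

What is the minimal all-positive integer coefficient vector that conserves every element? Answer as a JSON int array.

M: 6·3 = 18 | 5·0+6·3+4·0 = 18
X: 6·5 = 30 | 5·0+6·5+4·0 = 30
Z: 6·1 = 6 | 5·0+6·1+4·0 = 6
G: 6·5 = 30 | 5·0+6·1+4·6 = 30
A: 6·6 = 36 | 5·4+6·0+4·4 = 36
gcd(6,5,6,4) = 1

Coefficients: [6, 5, 6, 4]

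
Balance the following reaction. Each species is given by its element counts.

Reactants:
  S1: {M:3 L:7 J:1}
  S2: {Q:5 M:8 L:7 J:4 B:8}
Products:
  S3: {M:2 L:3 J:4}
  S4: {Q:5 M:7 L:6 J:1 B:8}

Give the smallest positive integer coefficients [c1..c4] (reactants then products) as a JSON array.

Coefficients: [1, 5, 4, 5]

Q: 1·0+5·5 = 25 | 4·0+5·5 = 25
M: 1·3+5·8 = 43 | 4·2+5·7 = 43
L: 1·7+5·7 = 42 | 4·3+5·6 = 42
J: 1·1+5·4 = 21 | 4·4+5·1 = 21
B: 1·0+5·8 = 40 | 4·0+5·8 = 40
gcd(1,5,4,5) = 1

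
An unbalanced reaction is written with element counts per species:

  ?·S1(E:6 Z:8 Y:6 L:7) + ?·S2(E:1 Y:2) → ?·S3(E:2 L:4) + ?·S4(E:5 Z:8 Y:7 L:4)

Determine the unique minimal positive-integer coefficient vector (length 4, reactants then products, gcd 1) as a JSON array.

E: 4·6+2·1 = 26 | 3·2+4·5 = 26
Z: 4·8+2·0 = 32 | 3·0+4·8 = 32
Y: 4·6+2·2 = 28 | 3·0+4·7 = 28
L: 4·7+2·0 = 28 | 3·4+4·4 = 28
gcd(4,2,3,4) = 1

Coefficients: [4, 2, 3, 4]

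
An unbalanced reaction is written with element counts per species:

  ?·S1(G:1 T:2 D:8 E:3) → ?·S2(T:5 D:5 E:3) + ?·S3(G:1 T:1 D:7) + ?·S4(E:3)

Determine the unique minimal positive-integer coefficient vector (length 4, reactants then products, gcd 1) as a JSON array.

Coefficients: [5, 1, 5, 4]

G: 5·1 = 5 | 1·0+5·1+4·0 = 5
T: 5·2 = 10 | 1·5+5·1+4·0 = 10
D: 5·8 = 40 | 1·5+5·7+4·0 = 40
E: 5·3 = 15 | 1·3+5·0+4·3 = 15
gcd(5,1,5,4) = 1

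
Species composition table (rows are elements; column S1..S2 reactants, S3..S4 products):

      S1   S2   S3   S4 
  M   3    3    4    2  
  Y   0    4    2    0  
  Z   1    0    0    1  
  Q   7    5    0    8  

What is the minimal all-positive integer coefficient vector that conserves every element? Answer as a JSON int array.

Coefficients: [5, 1, 2, 5]

M: 5·3+1·3 = 18 | 2·4+5·2 = 18
Y: 5·0+1·4 = 4 | 2·2+5·0 = 4
Z: 5·1+1·0 = 5 | 2·0+5·1 = 5
Q: 5·7+1·5 = 40 | 2·0+5·8 = 40
gcd(5,1,2,5) = 1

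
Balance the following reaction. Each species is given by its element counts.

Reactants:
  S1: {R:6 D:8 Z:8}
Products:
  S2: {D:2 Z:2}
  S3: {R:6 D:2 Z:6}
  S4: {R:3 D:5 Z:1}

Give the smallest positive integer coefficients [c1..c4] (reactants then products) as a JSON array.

Coefficients: [3, 5, 2, 2]

R: 3·6 = 18 | 5·0+2·6+2·3 = 18
D: 3·8 = 24 | 5·2+2·2+2·5 = 24
Z: 3·8 = 24 | 5·2+2·6+2·1 = 24
gcd(3,5,2,2) = 1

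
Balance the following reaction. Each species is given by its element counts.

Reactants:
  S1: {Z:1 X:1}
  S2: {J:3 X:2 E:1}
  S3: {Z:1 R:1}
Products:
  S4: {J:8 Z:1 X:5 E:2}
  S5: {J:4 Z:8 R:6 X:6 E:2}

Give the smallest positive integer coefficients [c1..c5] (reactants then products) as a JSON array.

J: 3·0+4·3+6·0 = 12 | 1·8+1·4 = 12
Z: 3·1+4·0+6·1 = 9 | 1·1+1·8 = 9
R: 3·0+4·0+6·1 = 6 | 1·0+1·6 = 6
X: 3·1+4·2+6·0 = 11 | 1·5+1·6 = 11
E: 3·0+4·1+6·0 = 4 | 1·2+1·2 = 4
gcd(3,4,6,1,1) = 1

Coefficients: [3, 4, 6, 1, 1]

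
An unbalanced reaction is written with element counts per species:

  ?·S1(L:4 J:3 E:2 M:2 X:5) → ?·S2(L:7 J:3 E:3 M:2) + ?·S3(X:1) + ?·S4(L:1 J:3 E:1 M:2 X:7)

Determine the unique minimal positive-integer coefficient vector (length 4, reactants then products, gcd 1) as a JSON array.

Coefficients: [2, 1, 3, 1]

L: 2·4 = 8 | 1·7+3·0+1·1 = 8
J: 2·3 = 6 | 1·3+3·0+1·3 = 6
E: 2·2 = 4 | 1·3+3·0+1·1 = 4
M: 2·2 = 4 | 1·2+3·0+1·2 = 4
X: 2·5 = 10 | 1·0+3·1+1·7 = 10
gcd(2,1,3,1) = 1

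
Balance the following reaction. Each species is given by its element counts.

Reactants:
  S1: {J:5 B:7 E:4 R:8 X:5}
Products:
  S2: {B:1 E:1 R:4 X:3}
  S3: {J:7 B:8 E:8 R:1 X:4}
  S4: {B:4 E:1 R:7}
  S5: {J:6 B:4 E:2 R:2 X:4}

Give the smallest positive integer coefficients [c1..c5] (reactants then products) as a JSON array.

J: 5·5 = 25 | 3·0+1·7+3·0+3·6 = 25
B: 5·7 = 35 | 3·1+1·8+3·4+3·4 = 35
E: 5·4 = 20 | 3·1+1·8+3·1+3·2 = 20
R: 5·8 = 40 | 3·4+1·1+3·7+3·2 = 40
X: 5·5 = 25 | 3·3+1·4+3·0+3·4 = 25
gcd(5,3,1,3,3) = 1

Coefficients: [5, 3, 1, 3, 3]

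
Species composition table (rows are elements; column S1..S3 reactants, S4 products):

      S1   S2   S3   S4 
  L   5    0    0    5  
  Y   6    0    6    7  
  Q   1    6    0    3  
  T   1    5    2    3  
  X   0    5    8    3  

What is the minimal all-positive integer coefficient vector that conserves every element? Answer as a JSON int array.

Coefficients: [6, 2, 1, 6]

L: 6·5+2·0+1·0 = 30 | 6·5 = 30
Y: 6·6+2·0+1·6 = 42 | 6·7 = 42
Q: 6·1+2·6+1·0 = 18 | 6·3 = 18
T: 6·1+2·5+1·2 = 18 | 6·3 = 18
X: 6·0+2·5+1·8 = 18 | 6·3 = 18
gcd(6,2,1,6) = 1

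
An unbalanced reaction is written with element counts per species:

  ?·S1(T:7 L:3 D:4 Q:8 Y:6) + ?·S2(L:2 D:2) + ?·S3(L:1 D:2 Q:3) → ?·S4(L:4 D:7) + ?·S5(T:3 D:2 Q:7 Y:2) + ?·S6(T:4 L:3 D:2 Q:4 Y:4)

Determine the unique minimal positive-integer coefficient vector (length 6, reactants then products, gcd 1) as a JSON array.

Coefficients: [6, 1, 6, 2, 6, 6]

T: 6·7+1·0+6·0 = 42 | 2·0+6·3+6·4 = 42
L: 6·3+1·2+6·1 = 26 | 2·4+6·0+6·3 = 26
D: 6·4+1·2+6·2 = 38 | 2·7+6·2+6·2 = 38
Q: 6·8+1·0+6·3 = 66 | 2·0+6·7+6·4 = 66
Y: 6·6+1·0+6·0 = 36 | 2·0+6·2+6·4 = 36
gcd(6,1,6,2,6,6) = 1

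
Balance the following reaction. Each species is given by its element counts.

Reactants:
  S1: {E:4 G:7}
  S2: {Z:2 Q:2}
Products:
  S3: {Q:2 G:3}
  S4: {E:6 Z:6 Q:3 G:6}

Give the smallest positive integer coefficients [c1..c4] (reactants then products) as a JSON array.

E: 3·4+6·0 = 12 | 3·0+2·6 = 12
Z: 3·0+6·2 = 12 | 3·0+2·6 = 12
Q: 3·0+6·2 = 12 | 3·2+2·3 = 12
G: 3·7+6·0 = 21 | 3·3+2·6 = 21
gcd(3,6,3,2) = 1

Coefficients: [3, 6, 3, 2]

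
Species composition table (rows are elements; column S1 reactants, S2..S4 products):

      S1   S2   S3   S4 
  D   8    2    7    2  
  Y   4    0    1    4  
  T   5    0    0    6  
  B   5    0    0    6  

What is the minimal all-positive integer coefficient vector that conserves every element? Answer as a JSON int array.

D: 6·8 = 48 | 5·2+4·7+5·2 = 48
Y: 6·4 = 24 | 5·0+4·1+5·4 = 24
T: 6·5 = 30 | 5·0+4·0+5·6 = 30
B: 6·5 = 30 | 5·0+4·0+5·6 = 30
gcd(6,5,4,5) = 1

Coefficients: [6, 5, 4, 5]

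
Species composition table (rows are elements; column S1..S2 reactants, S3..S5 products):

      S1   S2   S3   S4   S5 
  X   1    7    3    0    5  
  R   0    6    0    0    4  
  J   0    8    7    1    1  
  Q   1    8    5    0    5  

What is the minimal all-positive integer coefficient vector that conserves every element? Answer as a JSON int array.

Coefficients: [4, 2, 1, 6, 3]

X: 4·1+2·7 = 18 | 1·3+6·0+3·5 = 18
R: 4·0+2·6 = 12 | 1·0+6·0+3·4 = 12
J: 4·0+2·8 = 16 | 1·7+6·1+3·1 = 16
Q: 4·1+2·8 = 20 | 1·5+6·0+3·5 = 20
gcd(4,2,1,6,3) = 1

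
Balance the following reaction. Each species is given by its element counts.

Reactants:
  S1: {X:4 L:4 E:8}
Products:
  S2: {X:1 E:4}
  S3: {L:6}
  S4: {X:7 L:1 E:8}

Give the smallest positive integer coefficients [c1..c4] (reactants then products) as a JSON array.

Coefficients: [5, 6, 3, 2]

X: 5·4 = 20 | 6·1+3·0+2·7 = 20
L: 5·4 = 20 | 6·0+3·6+2·1 = 20
E: 5·8 = 40 | 6·4+3·0+2·8 = 40
gcd(5,6,3,2) = 1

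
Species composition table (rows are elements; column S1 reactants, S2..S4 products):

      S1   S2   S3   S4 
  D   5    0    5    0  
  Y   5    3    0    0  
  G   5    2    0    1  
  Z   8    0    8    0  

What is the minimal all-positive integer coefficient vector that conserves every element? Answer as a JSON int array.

D: 3·5 = 15 | 5·0+3·5+5·0 = 15
Y: 3·5 = 15 | 5·3+3·0+5·0 = 15
G: 3·5 = 15 | 5·2+3·0+5·1 = 15
Z: 3·8 = 24 | 5·0+3·8+5·0 = 24
gcd(3,5,3,5) = 1

Coefficients: [3, 5, 3, 5]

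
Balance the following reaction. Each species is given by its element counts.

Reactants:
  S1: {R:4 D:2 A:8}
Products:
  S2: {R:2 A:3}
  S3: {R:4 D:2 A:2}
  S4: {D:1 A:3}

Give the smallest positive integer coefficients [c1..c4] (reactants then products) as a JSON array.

R: 5·4 = 20 | 6·2+2·4+6·0 = 20
D: 5·2 = 10 | 6·0+2·2+6·1 = 10
A: 5·8 = 40 | 6·3+2·2+6·3 = 40
gcd(5,6,2,6) = 1

Coefficients: [5, 6, 2, 6]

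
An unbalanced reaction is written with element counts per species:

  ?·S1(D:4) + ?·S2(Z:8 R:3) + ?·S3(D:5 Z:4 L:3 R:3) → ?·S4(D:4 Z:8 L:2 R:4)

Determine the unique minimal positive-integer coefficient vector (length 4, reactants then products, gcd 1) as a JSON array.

Coefficients: [1, 4, 4, 6]

D: 1·4+4·0+4·5 = 24 | 6·4 = 24
Z: 1·0+4·8+4·4 = 48 | 6·8 = 48
L: 1·0+4·0+4·3 = 12 | 6·2 = 12
R: 1·0+4·3+4·3 = 24 | 6·4 = 24
gcd(1,4,4,6) = 1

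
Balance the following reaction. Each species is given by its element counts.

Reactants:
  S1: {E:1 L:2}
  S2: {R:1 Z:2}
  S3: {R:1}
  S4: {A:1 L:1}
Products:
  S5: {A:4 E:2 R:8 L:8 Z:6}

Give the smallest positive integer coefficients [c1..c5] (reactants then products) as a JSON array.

A: 2·0+3·0+5·0+4·1 = 4 | 1·4 = 4
E: 2·1+3·0+5·0+4·0 = 2 | 1·2 = 2
R: 2·0+3·1+5·1+4·0 = 8 | 1·8 = 8
L: 2·2+3·0+5·0+4·1 = 8 | 1·8 = 8
Z: 2·0+3·2+5·0+4·0 = 6 | 1·6 = 6
gcd(2,3,5,4,1) = 1

Coefficients: [2, 3, 5, 4, 1]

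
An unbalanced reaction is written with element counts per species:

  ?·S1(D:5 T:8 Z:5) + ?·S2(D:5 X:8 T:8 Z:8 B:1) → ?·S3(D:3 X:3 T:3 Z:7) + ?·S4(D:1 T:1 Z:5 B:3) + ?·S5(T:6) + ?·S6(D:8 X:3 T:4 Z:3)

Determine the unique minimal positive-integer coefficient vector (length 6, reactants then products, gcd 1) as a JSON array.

Coefficients: [5, 3, 5, 1, 6, 3]

D: 5·5+3·5 = 40 | 5·3+1·1+6·0+3·8 = 40
X: 5·0+3·8 = 24 | 5·3+1·0+6·0+3·3 = 24
T: 5·8+3·8 = 64 | 5·3+1·1+6·6+3·4 = 64
Z: 5·5+3·8 = 49 | 5·7+1·5+6·0+3·3 = 49
B: 5·0+3·1 = 3 | 5·0+1·3+6·0+3·0 = 3
gcd(5,3,5,1,6,3) = 1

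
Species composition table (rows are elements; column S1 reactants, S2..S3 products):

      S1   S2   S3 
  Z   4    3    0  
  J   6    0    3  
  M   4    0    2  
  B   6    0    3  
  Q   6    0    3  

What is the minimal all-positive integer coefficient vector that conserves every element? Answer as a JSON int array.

Coefficients: [3, 4, 6]

Z: 3·4 = 12 | 4·3+6·0 = 12
J: 3·6 = 18 | 4·0+6·3 = 18
M: 3·4 = 12 | 4·0+6·2 = 12
B: 3·6 = 18 | 4·0+6·3 = 18
Q: 3·6 = 18 | 4·0+6·3 = 18
gcd(3,4,6) = 1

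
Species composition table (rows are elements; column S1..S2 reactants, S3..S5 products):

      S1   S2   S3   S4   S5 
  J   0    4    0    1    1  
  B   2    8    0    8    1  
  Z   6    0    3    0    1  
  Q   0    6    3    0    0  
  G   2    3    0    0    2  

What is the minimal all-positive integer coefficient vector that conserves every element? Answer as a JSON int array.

Coefficients: [3, 2, 4, 2, 6]

J: 3·0+2·4 = 8 | 4·0+2·1+6·1 = 8
B: 3·2+2·8 = 22 | 4·0+2·8+6·1 = 22
Z: 3·6+2·0 = 18 | 4·3+2·0+6·1 = 18
Q: 3·0+2·6 = 12 | 4·3+2·0+6·0 = 12
G: 3·2+2·3 = 12 | 4·0+2·0+6·2 = 12
gcd(3,2,4,2,6) = 1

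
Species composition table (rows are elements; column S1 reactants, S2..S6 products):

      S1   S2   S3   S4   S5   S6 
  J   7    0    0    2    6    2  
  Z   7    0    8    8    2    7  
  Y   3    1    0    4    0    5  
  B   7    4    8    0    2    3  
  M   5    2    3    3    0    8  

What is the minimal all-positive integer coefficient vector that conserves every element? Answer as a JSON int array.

Coefficients: [6, 4, 1, 1, 6, 2]

J: 6·7 = 42 | 4·0+1·0+1·2+6·6+2·2 = 42
Z: 6·7 = 42 | 4·0+1·8+1·8+6·2+2·7 = 42
Y: 6·3 = 18 | 4·1+1·0+1·4+6·0+2·5 = 18
B: 6·7 = 42 | 4·4+1·8+1·0+6·2+2·3 = 42
M: 6·5 = 30 | 4·2+1·3+1·3+6·0+2·8 = 30
gcd(6,4,1,1,6,2) = 1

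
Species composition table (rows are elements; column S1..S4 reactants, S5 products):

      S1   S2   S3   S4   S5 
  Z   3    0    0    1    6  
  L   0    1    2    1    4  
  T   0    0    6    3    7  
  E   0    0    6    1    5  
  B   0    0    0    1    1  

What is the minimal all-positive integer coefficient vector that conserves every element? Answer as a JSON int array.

Z: 5·3+5·0+2·0+3·1 = 18 | 3·6 = 18
L: 5·0+5·1+2·2+3·1 = 12 | 3·4 = 12
T: 5·0+5·0+2·6+3·3 = 21 | 3·7 = 21
E: 5·0+5·0+2·6+3·1 = 15 | 3·5 = 15
B: 5·0+5·0+2·0+3·1 = 3 | 3·1 = 3
gcd(5,5,2,3,3) = 1

Coefficients: [5, 5, 2, 3, 3]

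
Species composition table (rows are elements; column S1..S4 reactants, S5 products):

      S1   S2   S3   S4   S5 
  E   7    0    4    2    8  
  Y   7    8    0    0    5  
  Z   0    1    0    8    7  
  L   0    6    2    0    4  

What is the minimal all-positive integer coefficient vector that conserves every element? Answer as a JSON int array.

E: 2·7+2·0+6·4+5·2 = 48 | 6·8 = 48
Y: 2·7+2·8+6·0+5·0 = 30 | 6·5 = 30
Z: 2·0+2·1+6·0+5·8 = 42 | 6·7 = 42
L: 2·0+2·6+6·2+5·0 = 24 | 6·4 = 24
gcd(2,2,6,5,6) = 1

Coefficients: [2, 2, 6, 5, 6]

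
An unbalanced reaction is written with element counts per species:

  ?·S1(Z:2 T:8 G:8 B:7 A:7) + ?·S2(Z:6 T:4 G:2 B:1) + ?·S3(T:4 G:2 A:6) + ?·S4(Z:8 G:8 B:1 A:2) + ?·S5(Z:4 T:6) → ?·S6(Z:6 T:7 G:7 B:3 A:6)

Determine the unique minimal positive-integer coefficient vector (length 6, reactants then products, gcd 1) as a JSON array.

Coefficients: [2, 2, 3, 2, 1, 6]

Z: 2·2+2·6+3·0+2·8+1·4 = 36 | 6·6 = 36
T: 2·8+2·4+3·4+2·0+1·6 = 42 | 6·7 = 42
G: 2·8+2·2+3·2+2·8+1·0 = 42 | 6·7 = 42
B: 2·7+2·1+3·0+2·1+1·0 = 18 | 6·3 = 18
A: 2·7+2·0+3·6+2·2+1·0 = 36 | 6·6 = 36
gcd(2,2,3,2,1,6) = 1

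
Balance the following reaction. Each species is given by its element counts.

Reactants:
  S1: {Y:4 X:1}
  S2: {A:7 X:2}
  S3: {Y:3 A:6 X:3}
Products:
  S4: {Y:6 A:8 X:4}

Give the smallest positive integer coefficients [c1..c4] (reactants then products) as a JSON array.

Coefficients: [6, 4, 2, 5]

Y: 6·4+4·0+2·3 = 30 | 5·6 = 30
A: 6·0+4·7+2·6 = 40 | 5·8 = 40
X: 6·1+4·2+2·3 = 20 | 5·4 = 20
gcd(6,4,2,5) = 1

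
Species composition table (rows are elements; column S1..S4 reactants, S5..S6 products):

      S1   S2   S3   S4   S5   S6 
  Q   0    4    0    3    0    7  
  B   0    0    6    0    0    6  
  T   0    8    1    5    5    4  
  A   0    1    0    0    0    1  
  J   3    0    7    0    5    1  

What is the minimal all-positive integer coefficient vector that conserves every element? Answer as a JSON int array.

Coefficients: [4, 3, 3, 3, 6, 3]

Q: 4·0+3·4+3·0+3·3 = 21 | 6·0+3·7 = 21
B: 4·0+3·0+3·6+3·0 = 18 | 6·0+3·6 = 18
T: 4·0+3·8+3·1+3·5 = 42 | 6·5+3·4 = 42
A: 4·0+3·1+3·0+3·0 = 3 | 6·0+3·1 = 3
J: 4·3+3·0+3·7+3·0 = 33 | 6·5+3·1 = 33
gcd(4,3,3,3,6,3) = 1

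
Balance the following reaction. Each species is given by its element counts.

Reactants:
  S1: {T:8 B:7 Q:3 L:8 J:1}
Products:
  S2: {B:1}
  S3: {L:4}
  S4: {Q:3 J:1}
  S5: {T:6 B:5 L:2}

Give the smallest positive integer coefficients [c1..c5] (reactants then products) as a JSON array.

T: 3·8 = 24 | 1·0+4·0+3·0+4·6 = 24
B: 3·7 = 21 | 1·1+4·0+3·0+4·5 = 21
Q: 3·3 = 9 | 1·0+4·0+3·3+4·0 = 9
L: 3·8 = 24 | 1·0+4·4+3·0+4·2 = 24
J: 3·1 = 3 | 1·0+4·0+3·1+4·0 = 3
gcd(3,1,4,3,4) = 1

Coefficients: [3, 1, 4, 3, 4]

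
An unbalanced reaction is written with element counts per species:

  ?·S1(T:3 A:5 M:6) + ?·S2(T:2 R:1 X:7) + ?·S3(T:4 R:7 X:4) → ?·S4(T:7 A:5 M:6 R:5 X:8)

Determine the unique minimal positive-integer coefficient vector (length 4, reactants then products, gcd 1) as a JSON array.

T: 5·3+4·2+3·4 = 35 | 5·7 = 35
A: 5·5+4·0+3·0 = 25 | 5·5 = 25
M: 5·6+4·0+3·0 = 30 | 5·6 = 30
R: 5·0+4·1+3·7 = 25 | 5·5 = 25
X: 5·0+4·7+3·4 = 40 | 5·8 = 40
gcd(5,4,3,5) = 1

Coefficients: [5, 4, 3, 5]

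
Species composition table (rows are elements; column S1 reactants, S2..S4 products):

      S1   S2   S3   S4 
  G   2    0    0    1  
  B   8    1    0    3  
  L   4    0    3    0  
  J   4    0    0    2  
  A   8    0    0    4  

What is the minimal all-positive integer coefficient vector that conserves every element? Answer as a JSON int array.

Coefficients: [3, 6, 4, 6]

G: 3·2 = 6 | 6·0+4·0+6·1 = 6
B: 3·8 = 24 | 6·1+4·0+6·3 = 24
L: 3·4 = 12 | 6·0+4·3+6·0 = 12
J: 3·4 = 12 | 6·0+4·0+6·2 = 12
A: 3·8 = 24 | 6·0+4·0+6·4 = 24
gcd(3,6,4,6) = 1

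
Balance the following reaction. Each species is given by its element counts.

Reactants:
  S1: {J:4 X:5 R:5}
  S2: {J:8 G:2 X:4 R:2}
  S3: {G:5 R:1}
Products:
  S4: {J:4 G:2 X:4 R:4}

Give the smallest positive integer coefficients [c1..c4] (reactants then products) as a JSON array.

J: 4·4+1·8+2·0 = 24 | 6·4 = 24
G: 4·0+1·2+2·5 = 12 | 6·2 = 12
X: 4·5+1·4+2·0 = 24 | 6·4 = 24
R: 4·5+1·2+2·1 = 24 | 6·4 = 24
gcd(4,1,2,6) = 1

Coefficients: [4, 1, 2, 6]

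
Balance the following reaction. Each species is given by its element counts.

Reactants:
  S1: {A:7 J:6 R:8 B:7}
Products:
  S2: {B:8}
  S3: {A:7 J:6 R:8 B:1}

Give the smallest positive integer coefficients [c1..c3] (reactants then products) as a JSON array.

Coefficients: [4, 3, 4]

A: 4·7 = 28 | 3·0+4·7 = 28
J: 4·6 = 24 | 3·0+4·6 = 24
R: 4·8 = 32 | 3·0+4·8 = 32
B: 4·7 = 28 | 3·8+4·1 = 28
gcd(4,3,4) = 1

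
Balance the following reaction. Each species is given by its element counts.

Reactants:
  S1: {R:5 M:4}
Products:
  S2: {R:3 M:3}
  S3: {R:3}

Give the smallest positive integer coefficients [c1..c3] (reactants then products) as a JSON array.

R: 3·5 = 15 | 4·3+1·3 = 15
M: 3·4 = 12 | 4·3+1·0 = 12
gcd(3,4,1) = 1

Coefficients: [3, 4, 1]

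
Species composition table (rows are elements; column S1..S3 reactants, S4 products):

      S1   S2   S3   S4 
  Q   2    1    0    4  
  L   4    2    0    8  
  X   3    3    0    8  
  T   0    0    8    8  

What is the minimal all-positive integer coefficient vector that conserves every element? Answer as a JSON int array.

Coefficients: [4, 4, 3, 3]

Q: 4·2+4·1+3·0 = 12 | 3·4 = 12
L: 4·4+4·2+3·0 = 24 | 3·8 = 24
X: 4·3+4·3+3·0 = 24 | 3·8 = 24
T: 4·0+4·0+3·8 = 24 | 3·8 = 24
gcd(4,4,3,3) = 1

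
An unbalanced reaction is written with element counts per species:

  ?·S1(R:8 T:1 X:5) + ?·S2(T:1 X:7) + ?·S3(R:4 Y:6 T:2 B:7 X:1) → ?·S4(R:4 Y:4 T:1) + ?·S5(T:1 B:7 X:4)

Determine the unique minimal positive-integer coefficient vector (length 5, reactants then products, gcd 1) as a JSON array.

R: 1·8+1·0+4·4 = 24 | 6·4+4·0 = 24
Y: 1·0+1·0+4·6 = 24 | 6·4+4·0 = 24
T: 1·1+1·1+4·2 = 10 | 6·1+4·1 = 10
B: 1·0+1·0+4·7 = 28 | 6·0+4·7 = 28
X: 1·5+1·7+4·1 = 16 | 6·0+4·4 = 16
gcd(1,1,4,6,4) = 1

Coefficients: [1, 1, 4, 6, 4]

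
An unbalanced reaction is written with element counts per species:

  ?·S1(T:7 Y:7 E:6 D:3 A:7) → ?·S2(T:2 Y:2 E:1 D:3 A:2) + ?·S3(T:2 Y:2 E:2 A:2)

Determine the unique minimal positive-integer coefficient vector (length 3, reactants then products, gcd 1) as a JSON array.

Coefficients: [2, 2, 5]

T: 2·7 = 14 | 2·2+5·2 = 14
Y: 2·7 = 14 | 2·2+5·2 = 14
E: 2·6 = 12 | 2·1+5·2 = 12
D: 2·3 = 6 | 2·3+5·0 = 6
A: 2·7 = 14 | 2·2+5·2 = 14
gcd(2,2,5) = 1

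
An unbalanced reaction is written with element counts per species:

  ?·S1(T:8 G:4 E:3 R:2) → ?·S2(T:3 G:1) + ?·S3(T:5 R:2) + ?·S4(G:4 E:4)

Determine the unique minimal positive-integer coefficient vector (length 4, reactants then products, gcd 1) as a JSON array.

Coefficients: [4, 4, 4, 3]

T: 4·8 = 32 | 4·3+4·5+3·0 = 32
G: 4·4 = 16 | 4·1+4·0+3·4 = 16
E: 4·3 = 12 | 4·0+4·0+3·4 = 12
R: 4·2 = 8 | 4·0+4·2+3·0 = 8
gcd(4,4,4,3) = 1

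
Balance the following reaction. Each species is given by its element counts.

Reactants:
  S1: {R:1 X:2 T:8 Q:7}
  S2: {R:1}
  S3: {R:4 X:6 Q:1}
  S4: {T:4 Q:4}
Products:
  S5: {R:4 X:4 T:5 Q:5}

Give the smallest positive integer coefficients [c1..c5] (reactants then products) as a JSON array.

Coefficients: [2, 6, 2, 1, 4]

R: 2·1+6·1+2·4+1·0 = 16 | 4·4 = 16
X: 2·2+6·0+2·6+1·0 = 16 | 4·4 = 16
T: 2·8+6·0+2·0+1·4 = 20 | 4·5 = 20
Q: 2·7+6·0+2·1+1·4 = 20 | 4·5 = 20
gcd(2,6,2,1,4) = 1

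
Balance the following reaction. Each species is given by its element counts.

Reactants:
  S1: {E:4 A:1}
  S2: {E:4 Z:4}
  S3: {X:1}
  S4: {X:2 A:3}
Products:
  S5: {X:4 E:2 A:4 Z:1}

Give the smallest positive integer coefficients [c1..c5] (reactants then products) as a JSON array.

X: 1·0+1·0+6·1+5·2 = 16 | 4·4 = 16
E: 1·4+1·4+6·0+5·0 = 8 | 4·2 = 8
A: 1·1+1·0+6·0+5·3 = 16 | 4·4 = 16
Z: 1·0+1·4+6·0+5·0 = 4 | 4·1 = 4
gcd(1,1,6,5,4) = 1

Coefficients: [1, 1, 6, 5, 4]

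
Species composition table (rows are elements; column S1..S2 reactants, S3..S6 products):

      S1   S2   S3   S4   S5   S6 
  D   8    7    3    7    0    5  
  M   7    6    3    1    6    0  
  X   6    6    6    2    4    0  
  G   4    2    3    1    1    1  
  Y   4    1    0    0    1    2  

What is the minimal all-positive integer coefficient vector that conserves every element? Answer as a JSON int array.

Coefficients: [3, 4, 2, 3, 6, 5]

D: 3·8+4·7 = 52 | 2·3+3·7+6·0+5·5 = 52
M: 3·7+4·6 = 45 | 2·3+3·1+6·6+5·0 = 45
X: 3·6+4·6 = 42 | 2·6+3·2+6·4+5·0 = 42
G: 3·4+4·2 = 20 | 2·3+3·1+6·1+5·1 = 20
Y: 3·4+4·1 = 16 | 2·0+3·0+6·1+5·2 = 16
gcd(3,4,2,3,6,5) = 1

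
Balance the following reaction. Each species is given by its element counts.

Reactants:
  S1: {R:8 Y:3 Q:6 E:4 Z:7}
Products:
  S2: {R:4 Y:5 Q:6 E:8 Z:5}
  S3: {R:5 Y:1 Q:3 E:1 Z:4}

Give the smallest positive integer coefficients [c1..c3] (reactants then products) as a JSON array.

R: 3·8 = 24 | 1·4+4·5 = 24
Y: 3·3 = 9 | 1·5+4·1 = 9
Q: 3·6 = 18 | 1·6+4·3 = 18
E: 3·4 = 12 | 1·8+4·1 = 12
Z: 3·7 = 21 | 1·5+4·4 = 21
gcd(3,1,4) = 1

Coefficients: [3, 1, 4]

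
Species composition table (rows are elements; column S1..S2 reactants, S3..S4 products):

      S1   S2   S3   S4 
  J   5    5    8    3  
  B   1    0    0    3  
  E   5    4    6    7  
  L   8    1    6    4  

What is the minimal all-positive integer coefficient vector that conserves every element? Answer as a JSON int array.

Coefficients: [3, 4, 4, 1]

J: 3·5+4·5 = 35 | 4·8+1·3 = 35
B: 3·1+4·0 = 3 | 4·0+1·3 = 3
E: 3·5+4·4 = 31 | 4·6+1·7 = 31
L: 3·8+4·1 = 28 | 4·6+1·4 = 28
gcd(3,4,4,1) = 1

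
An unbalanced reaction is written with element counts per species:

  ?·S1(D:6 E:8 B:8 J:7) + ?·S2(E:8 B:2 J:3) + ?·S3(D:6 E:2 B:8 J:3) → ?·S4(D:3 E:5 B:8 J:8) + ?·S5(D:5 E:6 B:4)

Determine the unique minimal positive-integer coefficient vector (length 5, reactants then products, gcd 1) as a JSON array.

D: 3·6+4·0+5·6 = 48 | 6·3+6·5 = 48
E: 3·8+4·8+5·2 = 66 | 6·5+6·6 = 66
B: 3·8+4·2+5·8 = 72 | 6·8+6·4 = 72
J: 3·7+4·3+5·3 = 48 | 6·8+6·0 = 48
gcd(3,4,5,6,6) = 1

Coefficients: [3, 4, 5, 6, 6]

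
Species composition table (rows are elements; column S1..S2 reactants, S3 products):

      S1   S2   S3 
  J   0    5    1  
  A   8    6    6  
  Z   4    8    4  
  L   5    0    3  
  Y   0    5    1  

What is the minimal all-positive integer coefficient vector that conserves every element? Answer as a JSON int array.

J: 3·0+1·5 = 5 | 5·1 = 5
A: 3·8+1·6 = 30 | 5·6 = 30
Z: 3·4+1·8 = 20 | 5·4 = 20
L: 3·5+1·0 = 15 | 5·3 = 15
Y: 3·0+1·5 = 5 | 5·1 = 5
gcd(3,1,5) = 1

Coefficients: [3, 1, 5]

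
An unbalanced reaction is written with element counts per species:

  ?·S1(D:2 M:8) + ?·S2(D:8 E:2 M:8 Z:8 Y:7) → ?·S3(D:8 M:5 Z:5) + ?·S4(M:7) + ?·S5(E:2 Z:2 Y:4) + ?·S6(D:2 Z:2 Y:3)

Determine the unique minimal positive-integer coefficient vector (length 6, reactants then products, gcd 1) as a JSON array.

D: 1·2+5·8 = 42 | 4·8+4·0+5·0+5·2 = 42
E: 1·0+5·2 = 10 | 4·0+4·0+5·2+5·0 = 10
M: 1·8+5·8 = 48 | 4·5+4·7+5·0+5·0 = 48
Z: 1·0+5·8 = 40 | 4·5+4·0+5·2+5·2 = 40
Y: 1·0+5·7 = 35 | 4·0+4·0+5·4+5·3 = 35
gcd(1,5,4,4,5,5) = 1

Coefficients: [1, 5, 4, 4, 5, 5]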